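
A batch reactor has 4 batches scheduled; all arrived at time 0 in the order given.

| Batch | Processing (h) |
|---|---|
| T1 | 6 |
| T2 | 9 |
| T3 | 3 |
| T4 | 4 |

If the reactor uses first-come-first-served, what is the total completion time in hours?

61

FIFO (arrival order): T1 T2 T3 T4.
T1: 0→6
T2: 6→15
T3: 15→18
T4: 18→22
Sum = 6+15+18+22 = 61.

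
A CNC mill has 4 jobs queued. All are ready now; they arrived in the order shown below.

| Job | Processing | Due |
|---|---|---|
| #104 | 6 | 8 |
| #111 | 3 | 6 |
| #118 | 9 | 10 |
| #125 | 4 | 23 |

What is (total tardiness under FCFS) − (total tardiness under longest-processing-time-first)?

-12

FIFO (arrival order): #104 #111 #118 #125.
#104: 0→6, due 8, tardiness 0
#111: 6→9, due 6, tardiness 3
#118: 9→18, due 10, tardiness 8
#125: 18→22, due 23, tardiness 0
Sum = 0+3+8+0 = 11.
LPT (decreasing processing time): #118 #104 #125 #111.
#118: 0→9, due 10, tardiness 0
#104: 9→15, due 8, tardiness 7
#125: 15→19, due 23, tardiness 0
#111: 19→22, due 6, tardiness 16
Sum = 0+7+0+16 = 23.
Difference = 11 − 23 = -12.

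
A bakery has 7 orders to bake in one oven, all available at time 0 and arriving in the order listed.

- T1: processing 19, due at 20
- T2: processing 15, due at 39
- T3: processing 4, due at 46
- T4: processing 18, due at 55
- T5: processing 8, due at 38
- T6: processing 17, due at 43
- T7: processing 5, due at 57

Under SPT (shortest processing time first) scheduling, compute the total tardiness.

84

SPT (increasing processing time): T3 T7 T5 T2 T6 T4 T1.
T3: 0→4, due 46, tardiness 0
T7: 4→9, due 57, tardiness 0
T5: 9→17, due 38, tardiness 0
T2: 17→32, due 39, tardiness 0
T6: 32→49, due 43, tardiness 6
T4: 49→67, due 55, tardiness 12
T1: 67→86, due 20, tardiness 66
Sum = 0+0+0+0+6+12+66 = 84.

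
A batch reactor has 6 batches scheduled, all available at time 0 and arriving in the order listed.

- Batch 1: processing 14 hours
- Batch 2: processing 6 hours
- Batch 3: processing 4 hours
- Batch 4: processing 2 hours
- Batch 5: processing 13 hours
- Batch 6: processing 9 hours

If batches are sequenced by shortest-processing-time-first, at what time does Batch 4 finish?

SPT (increasing processing time): Batch 4 Batch 3 Batch 2 Batch 6 Batch 5 Batch 1.
Batch 4: 0→2

2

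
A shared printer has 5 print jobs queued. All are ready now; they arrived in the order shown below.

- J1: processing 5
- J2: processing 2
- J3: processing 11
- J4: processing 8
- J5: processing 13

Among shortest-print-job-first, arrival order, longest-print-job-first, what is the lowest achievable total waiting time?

SPT (increasing processing time): J2 J1 J4 J3 J5.
J2: waits 0, runs 0→2
J1: waits 2, runs 2→7
J4: waits 7, runs 7→15
J3: waits 15, runs 15→26
J5: waits 26, runs 26→39
Sum = 0+2+7+15+26 = 50.
FIFO (arrival order): J1 J2 J3 J4 J5.
J1: waits 0, runs 0→5
J2: waits 5, runs 5→7
J3: waits 7, runs 7→18
J4: waits 18, runs 18→26
J5: waits 26, runs 26→39
Sum = 0+5+7+18+26 = 56.
LPT (decreasing processing time): J5 J3 J4 J1 J2.
J5: waits 0, runs 0→13
J3: waits 13, runs 13→24
J4: waits 24, runs 24→32
J1: waits 32, runs 32→37
J2: waits 37, runs 37→39
Sum = 0+13+24+32+37 = 106.
SPT 50, FIFO 56, LPT 106 → minimum 50.

50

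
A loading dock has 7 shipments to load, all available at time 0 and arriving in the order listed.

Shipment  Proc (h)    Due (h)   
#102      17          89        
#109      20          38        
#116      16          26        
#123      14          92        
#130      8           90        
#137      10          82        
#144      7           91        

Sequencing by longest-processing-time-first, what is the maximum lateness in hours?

27

LPT (decreasing processing time): #109 #102 #116 #123 #137 #130 #144.
#109: 0→20, due 38, lateness -18
#102: 20→37, due 89, lateness -52
#116: 37→53, due 26, lateness 27
#123: 53→67, due 92, lateness -25
#137: 67→77, due 82, lateness -5
#130: 77→85, due 90, lateness -5
#144: 85→92, due 91, lateness 1
Maximum = 27.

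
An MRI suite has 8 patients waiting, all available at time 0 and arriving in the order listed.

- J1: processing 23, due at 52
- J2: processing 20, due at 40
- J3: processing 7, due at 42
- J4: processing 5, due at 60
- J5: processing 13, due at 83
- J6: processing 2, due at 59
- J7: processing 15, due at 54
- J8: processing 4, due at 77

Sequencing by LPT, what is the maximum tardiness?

LPT (decreasing processing time): J1 J2 J7 J5 J3 J4 J8 J6.
J1: 0→23, due 52, tardiness 0
J2: 23→43, due 40, tardiness 3
J7: 43→58, due 54, tardiness 4
J5: 58→71, due 83, tardiness 0
J3: 71→78, due 42, tardiness 36
J4: 78→83, due 60, tardiness 23
J8: 83→87, due 77, tardiness 10
J6: 87→89, due 59, tardiness 30
Maximum = 36.

36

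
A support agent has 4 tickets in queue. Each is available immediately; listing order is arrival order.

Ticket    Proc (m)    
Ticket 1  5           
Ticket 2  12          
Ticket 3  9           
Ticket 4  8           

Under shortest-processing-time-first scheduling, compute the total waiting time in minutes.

40

SPT (increasing processing time): Ticket 1 Ticket 4 Ticket 3 Ticket 2.
Ticket 1: waits 0, runs 0→5
Ticket 4: waits 5, runs 5→13
Ticket 3: waits 13, runs 13→22
Ticket 2: waits 22, runs 22→34
Sum = 0+5+13+22 = 40.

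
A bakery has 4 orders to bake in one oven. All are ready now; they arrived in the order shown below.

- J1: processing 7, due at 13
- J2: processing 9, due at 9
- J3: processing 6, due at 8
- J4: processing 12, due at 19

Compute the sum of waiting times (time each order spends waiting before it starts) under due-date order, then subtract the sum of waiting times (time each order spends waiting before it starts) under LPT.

-18

EDD (increasing due date): J3 J2 J1 J4.
J3: waits 0, runs 0→6
J2: waits 6, runs 6→15
J1: waits 15, runs 15→22
J4: waits 22, runs 22→34
Sum = 0+6+15+22 = 43.
LPT (decreasing processing time): J4 J2 J1 J3.
J4: waits 0, runs 0→12
J2: waits 12, runs 12→21
J1: waits 21, runs 21→28
J3: waits 28, runs 28→34
Sum = 0+12+21+28 = 61.
Difference = 43 − 61 = -18.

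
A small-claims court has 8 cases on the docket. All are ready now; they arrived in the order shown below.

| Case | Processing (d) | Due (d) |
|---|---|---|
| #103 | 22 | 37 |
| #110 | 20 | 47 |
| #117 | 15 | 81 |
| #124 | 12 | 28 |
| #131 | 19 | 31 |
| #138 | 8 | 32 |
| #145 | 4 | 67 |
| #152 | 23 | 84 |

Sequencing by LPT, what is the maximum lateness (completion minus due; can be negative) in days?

87

LPT (decreasing processing time): #152 #103 #110 #131 #117 #124 #138 #145.
#152: 0→23, due 84, lateness -61
#103: 23→45, due 37, lateness 8
#110: 45→65, due 47, lateness 18
#131: 65→84, due 31, lateness 53
#117: 84→99, due 81, lateness 18
#124: 99→111, due 28, lateness 83
#138: 111→119, due 32, lateness 87
#145: 119→123, due 67, lateness 56
Maximum = 87.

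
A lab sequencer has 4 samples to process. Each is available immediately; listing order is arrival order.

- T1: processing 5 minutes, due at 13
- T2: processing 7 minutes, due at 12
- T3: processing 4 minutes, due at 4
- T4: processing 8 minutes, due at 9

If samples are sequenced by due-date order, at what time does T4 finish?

EDD (increasing due date): T3 T4 T2 T1.
T3: 0→4
T4: 4→12

12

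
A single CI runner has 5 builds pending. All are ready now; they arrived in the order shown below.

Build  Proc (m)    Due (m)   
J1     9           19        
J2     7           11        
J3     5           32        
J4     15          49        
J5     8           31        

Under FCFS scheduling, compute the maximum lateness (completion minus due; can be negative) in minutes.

13

FIFO (arrival order): J1 J2 J3 J4 J5.
J1: 0→9, due 19, lateness -10
J2: 9→16, due 11, lateness 5
J3: 16→21, due 32, lateness -11
J4: 21→36, due 49, lateness -13
J5: 36→44, due 31, lateness 13
Maximum = 13.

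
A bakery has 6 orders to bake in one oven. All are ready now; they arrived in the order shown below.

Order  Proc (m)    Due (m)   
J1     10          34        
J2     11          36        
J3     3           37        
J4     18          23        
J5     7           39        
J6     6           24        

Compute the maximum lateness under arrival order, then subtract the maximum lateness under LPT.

FIFO (arrival order): J1 J2 J3 J4 J5 J6.
J1: 0→10, due 34, lateness -24
J2: 10→21, due 36, lateness -15
J3: 21→24, due 37, lateness -13
J4: 24→42, due 23, lateness 19
J5: 42→49, due 39, lateness 10
J6: 49→55, due 24, lateness 31
Maximum = 31.
LPT (decreasing processing time): J4 J2 J1 J5 J6 J3.
J4: 0→18, due 23, lateness -5
J2: 18→29, due 36, lateness -7
J1: 29→39, due 34, lateness 5
J5: 39→46, due 39, lateness 7
J6: 46→52, due 24, lateness 28
J3: 52→55, due 37, lateness 18
Maximum = 28.
Difference = 31 − 28 = 3.

3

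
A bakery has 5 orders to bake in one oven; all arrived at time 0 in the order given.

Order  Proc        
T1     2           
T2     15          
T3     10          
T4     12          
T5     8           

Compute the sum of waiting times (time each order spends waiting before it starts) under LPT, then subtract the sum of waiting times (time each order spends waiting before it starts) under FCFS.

39

LPT (decreasing processing time): T2 T4 T3 T5 T1.
T2: waits 0, runs 0→15
T4: waits 15, runs 15→27
T3: waits 27, runs 27→37
T5: waits 37, runs 37→45
T1: waits 45, runs 45→47
Sum = 0+15+27+37+45 = 124.
FIFO (arrival order): T1 T2 T3 T4 T5.
T1: waits 0, runs 0→2
T2: waits 2, runs 2→17
T3: waits 17, runs 17→27
T4: waits 27, runs 27→39
T5: waits 39, runs 39→47
Sum = 0+2+17+27+39 = 85.
Difference = 124 − 85 = 39.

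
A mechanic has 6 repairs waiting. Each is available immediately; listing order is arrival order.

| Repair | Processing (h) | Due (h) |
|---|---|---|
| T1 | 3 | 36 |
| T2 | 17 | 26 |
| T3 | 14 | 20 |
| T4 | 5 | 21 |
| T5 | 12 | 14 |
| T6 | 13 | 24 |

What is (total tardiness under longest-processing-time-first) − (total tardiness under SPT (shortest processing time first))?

61

LPT (decreasing processing time): T2 T3 T6 T5 T4 T1.
T2: 0→17, due 26, tardiness 0
T3: 17→31, due 20, tardiness 11
T6: 31→44, due 24, tardiness 20
T5: 44→56, due 14, tardiness 42
T4: 56→61, due 21, tardiness 40
T1: 61→64, due 36, tardiness 28
Sum = 0+11+20+42+40+28 = 141.
SPT (increasing processing time): T1 T4 T5 T6 T3 T2.
T1: 0→3, due 36, tardiness 0
T4: 3→8, due 21, tardiness 0
T5: 8→20, due 14, tardiness 6
T6: 20→33, due 24, tardiness 9
T3: 33→47, due 20, tardiness 27
T2: 47→64, due 26, tardiness 38
Sum = 0+0+6+9+27+38 = 80.
Difference = 141 − 80 = 61.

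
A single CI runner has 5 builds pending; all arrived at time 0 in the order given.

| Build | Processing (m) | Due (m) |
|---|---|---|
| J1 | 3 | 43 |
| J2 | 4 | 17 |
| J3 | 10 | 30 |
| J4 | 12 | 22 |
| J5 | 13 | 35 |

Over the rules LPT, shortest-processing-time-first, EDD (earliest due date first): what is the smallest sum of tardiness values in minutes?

4

LPT (decreasing processing time): J5 J4 J3 J2 J1.
J5: 0→13, due 35, tardiness 0
J4: 13→25, due 22, tardiness 3
J3: 25→35, due 30, tardiness 5
J2: 35→39, due 17, tardiness 22
J1: 39→42, due 43, tardiness 0
Sum = 0+3+5+22+0 = 30.
SPT (increasing processing time): J1 J2 J3 J4 J5.
J1: 0→3, due 43, tardiness 0
J2: 3→7, due 17, tardiness 0
J3: 7→17, due 30, tardiness 0
J4: 17→29, due 22, tardiness 7
J5: 29→42, due 35, tardiness 7
Sum = 0+0+0+7+7 = 14.
EDD (increasing due date): J2 J4 J3 J5 J1.
J2: 0→4, due 17, tardiness 0
J4: 4→16, due 22, tardiness 0
J3: 16→26, due 30, tardiness 0
J5: 26→39, due 35, tardiness 4
J1: 39→42, due 43, tardiness 0
Sum = 0+0+0+4+0 = 4.
LPT 30, SPT 14, EDD 4 → minimum 4.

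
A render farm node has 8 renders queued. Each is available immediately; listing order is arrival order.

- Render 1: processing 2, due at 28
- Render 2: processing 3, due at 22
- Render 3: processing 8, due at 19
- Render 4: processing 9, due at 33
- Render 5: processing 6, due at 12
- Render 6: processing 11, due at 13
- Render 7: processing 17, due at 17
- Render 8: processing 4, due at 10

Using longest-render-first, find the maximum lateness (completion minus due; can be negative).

LPT (decreasing processing time): Render 7 Render 6 Render 4 Render 3 Render 5 Render 8 Render 2 Render 1.
Render 7: 0→17, due 17, lateness 0
Render 6: 17→28, due 13, lateness 15
Render 4: 28→37, due 33, lateness 4
Render 3: 37→45, due 19, lateness 26
Render 5: 45→51, due 12, lateness 39
Render 8: 51→55, due 10, lateness 45
Render 2: 55→58, due 22, lateness 36
Render 1: 58→60, due 28, lateness 32
Maximum = 45.

45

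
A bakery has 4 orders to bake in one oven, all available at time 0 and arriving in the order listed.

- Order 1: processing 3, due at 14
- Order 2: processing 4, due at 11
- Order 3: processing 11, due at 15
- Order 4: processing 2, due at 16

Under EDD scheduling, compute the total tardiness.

7

EDD (increasing due date): Order 2 Order 1 Order 3 Order 4.
Order 2: 0→4, due 11, tardiness 0
Order 1: 4→7, due 14, tardiness 0
Order 3: 7→18, due 15, tardiness 3
Order 4: 18→20, due 16, tardiness 4
Sum = 0+0+3+4 = 7.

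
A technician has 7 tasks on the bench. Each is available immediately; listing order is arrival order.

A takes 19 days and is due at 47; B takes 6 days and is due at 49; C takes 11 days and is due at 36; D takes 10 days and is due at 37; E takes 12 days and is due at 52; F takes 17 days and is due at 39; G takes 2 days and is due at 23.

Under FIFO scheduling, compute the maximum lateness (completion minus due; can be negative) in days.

FIFO (arrival order): A B C D E F G.
A: 0→19, due 47, lateness -28
B: 19→25, due 49, lateness -24
C: 25→36, due 36, lateness 0
D: 36→46, due 37, lateness 9
E: 46→58, due 52, lateness 6
F: 58→75, due 39, lateness 36
G: 75→77, due 23, lateness 54
Maximum = 54.

54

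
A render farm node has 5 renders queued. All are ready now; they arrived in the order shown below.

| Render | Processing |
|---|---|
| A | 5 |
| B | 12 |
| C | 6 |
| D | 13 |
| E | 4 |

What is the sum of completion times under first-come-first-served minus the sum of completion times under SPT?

FIFO (arrival order): A B C D E.
A: 0→5
B: 5→17
C: 17→23
D: 23→36
E: 36→40
Sum = 5+17+23+36+40 = 121.
SPT (increasing processing time): E A C B D.
E: 0→4
A: 4→9
C: 9→15
B: 15→27
D: 27→40
Sum = 4+9+15+27+40 = 95.
Difference = 121 − 95 = 26.

26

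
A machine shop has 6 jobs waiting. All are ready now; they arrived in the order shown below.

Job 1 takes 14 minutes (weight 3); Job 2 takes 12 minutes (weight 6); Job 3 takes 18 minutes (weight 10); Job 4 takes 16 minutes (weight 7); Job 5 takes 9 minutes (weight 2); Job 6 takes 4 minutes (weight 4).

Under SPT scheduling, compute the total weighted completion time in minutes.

1424

SPT (increasing processing time): Job 6 Job 5 Job 2 Job 1 Job 4 Job 3.
Job 6: finishes 4, weight 4, w·C = 16
Job 5: finishes 13, weight 2, w·C = 26
Job 2: finishes 25, weight 6, w·C = 150
Job 1: finishes 39, weight 3, w·C = 117
Job 4: finishes 55, weight 7, w·C = 385
Job 3: finishes 73, weight 10, w·C = 730
Sum = 16+26+150+117+385+730 = 1424.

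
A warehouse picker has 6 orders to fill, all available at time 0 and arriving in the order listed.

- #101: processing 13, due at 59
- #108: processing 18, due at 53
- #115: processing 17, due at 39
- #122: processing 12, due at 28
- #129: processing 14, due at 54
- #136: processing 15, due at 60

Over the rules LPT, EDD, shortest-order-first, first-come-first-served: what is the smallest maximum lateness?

LPT (decreasing processing time): #108 #115 #136 #129 #101 #122.
#108: 0→18, due 53, lateness -35
#115: 18→35, due 39, lateness -4
#136: 35→50, due 60, lateness -10
#129: 50→64, due 54, lateness 10
#101: 64→77, due 59, lateness 18
#122: 77→89, due 28, lateness 61
Maximum = 61.
EDD (increasing due date): #122 #115 #108 #129 #101 #136.
#122: 0→12, due 28, lateness -16
#115: 12→29, due 39, lateness -10
#108: 29→47, due 53, lateness -6
#129: 47→61, due 54, lateness 7
#101: 61→74, due 59, lateness 15
#136: 74→89, due 60, lateness 29
Maximum = 29.
SPT (increasing processing time): #122 #101 #129 #136 #115 #108.
#122: 0→12, due 28, lateness -16
#101: 12→25, due 59, lateness -34
#129: 25→39, due 54, lateness -15
#136: 39→54, due 60, lateness -6
#115: 54→71, due 39, lateness 32
#108: 71→89, due 53, lateness 36
Maximum = 36.
FIFO (arrival order): #101 #108 #115 #122 #129 #136.
#101: 0→13, due 59, lateness -46
#108: 13→31, due 53, lateness -22
#115: 31→48, due 39, lateness 9
#122: 48→60, due 28, lateness 32
#129: 60→74, due 54, lateness 20
#136: 74→89, due 60, lateness 29
Maximum = 32.
LPT 61, EDD 29, SPT 36, FIFO 32 → minimum 29.

29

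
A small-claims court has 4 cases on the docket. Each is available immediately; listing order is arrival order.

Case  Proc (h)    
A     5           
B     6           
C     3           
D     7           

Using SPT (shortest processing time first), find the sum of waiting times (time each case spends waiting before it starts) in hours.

SPT (increasing processing time): C A B D.
C: waits 0, runs 0→3
A: waits 3, runs 3→8
B: waits 8, runs 8→14
D: waits 14, runs 14→21
Sum = 0+3+8+14 = 25.

25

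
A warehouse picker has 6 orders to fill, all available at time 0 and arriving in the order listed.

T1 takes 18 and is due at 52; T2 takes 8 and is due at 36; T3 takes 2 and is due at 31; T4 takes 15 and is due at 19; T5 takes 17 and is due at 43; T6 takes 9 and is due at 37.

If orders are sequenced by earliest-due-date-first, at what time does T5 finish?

EDD (increasing due date): T4 T3 T2 T6 T5 T1.
T4: 0→15
T3: 15→17
T2: 17→25
T6: 25→34
T5: 34→51

51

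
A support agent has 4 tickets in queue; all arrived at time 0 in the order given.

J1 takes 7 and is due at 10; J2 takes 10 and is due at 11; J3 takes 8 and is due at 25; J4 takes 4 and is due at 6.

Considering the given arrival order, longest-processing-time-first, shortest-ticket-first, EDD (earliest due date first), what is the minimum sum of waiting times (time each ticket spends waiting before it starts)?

34

FIFO (arrival order): J1 J2 J3 J4.
J1: waits 0, runs 0→7
J2: waits 7, runs 7→17
J3: waits 17, runs 17→25
J4: waits 25, runs 25→29
Sum = 0+7+17+25 = 49.
LPT (decreasing processing time): J2 J3 J1 J4.
J2: waits 0, runs 0→10
J3: waits 10, runs 10→18
J1: waits 18, runs 18→25
J4: waits 25, runs 25→29
Sum = 0+10+18+25 = 53.
SPT (increasing processing time): J4 J1 J3 J2.
J4: waits 0, runs 0→4
J1: waits 4, runs 4→11
J3: waits 11, runs 11→19
J2: waits 19, runs 19→29
Sum = 0+4+11+19 = 34.
EDD (increasing due date): J4 J1 J2 J3.
J4: waits 0, runs 0→4
J1: waits 4, runs 4→11
J2: waits 11, runs 11→21
J3: waits 21, runs 21→29
Sum = 0+4+11+21 = 36.
FIFO 49, LPT 53, SPT 34, EDD 36 → minimum 34.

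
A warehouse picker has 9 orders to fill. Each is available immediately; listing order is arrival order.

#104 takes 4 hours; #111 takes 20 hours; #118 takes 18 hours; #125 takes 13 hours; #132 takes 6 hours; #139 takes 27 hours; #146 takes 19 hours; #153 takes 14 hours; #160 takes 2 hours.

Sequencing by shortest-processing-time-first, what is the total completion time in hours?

436

SPT (increasing processing time): #160 #104 #132 #125 #153 #118 #146 #111 #139.
#160: 0→2
#104: 2→6
#132: 6→12
#125: 12→25
#153: 25→39
#118: 39→57
#146: 57→76
#111: 76→96
#139: 96→123
Sum = 2+6+12+25+39+57+76+96+123 = 436.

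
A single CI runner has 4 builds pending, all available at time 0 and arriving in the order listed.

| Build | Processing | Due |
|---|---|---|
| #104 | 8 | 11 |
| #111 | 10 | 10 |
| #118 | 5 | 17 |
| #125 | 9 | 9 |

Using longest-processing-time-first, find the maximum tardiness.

16

LPT (decreasing processing time): #111 #125 #104 #118.
#111: 0→10, due 10, tardiness 0
#125: 10→19, due 9, tardiness 10
#104: 19→27, due 11, tardiness 16
#118: 27→32, due 17, tardiness 15
Maximum = 16.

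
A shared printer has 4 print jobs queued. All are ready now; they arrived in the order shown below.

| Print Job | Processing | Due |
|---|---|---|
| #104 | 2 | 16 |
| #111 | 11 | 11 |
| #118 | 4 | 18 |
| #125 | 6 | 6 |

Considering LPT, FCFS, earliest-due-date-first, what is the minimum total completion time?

55

LPT (decreasing processing time): #111 #125 #118 #104.
#111: 0→11
#125: 11→17
#118: 17→21
#104: 21→23
Sum = 11+17+21+23 = 72.
FIFO (arrival order): #104 #111 #118 #125.
#104: 0→2
#111: 2→13
#118: 13→17
#125: 17→23
Sum = 2+13+17+23 = 55.
EDD (increasing due date): #125 #111 #104 #118.
#125: 0→6
#111: 6→17
#104: 17→19
#118: 19→23
Sum = 6+17+19+23 = 65.
LPT 72, FIFO 55, EDD 65 → minimum 55.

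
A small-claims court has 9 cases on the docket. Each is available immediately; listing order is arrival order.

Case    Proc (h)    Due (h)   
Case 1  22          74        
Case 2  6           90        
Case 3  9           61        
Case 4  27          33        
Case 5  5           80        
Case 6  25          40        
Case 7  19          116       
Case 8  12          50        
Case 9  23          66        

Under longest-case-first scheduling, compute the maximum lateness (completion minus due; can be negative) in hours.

78

LPT (decreasing processing time): Case 4 Case 6 Case 9 Case 1 Case 7 Case 8 Case 3 Case 2 Case 5.
Case 4: 0→27, due 33, lateness -6
Case 6: 27→52, due 40, lateness 12
Case 9: 52→75, due 66, lateness 9
Case 1: 75→97, due 74, lateness 23
Case 7: 97→116, due 116, lateness 0
Case 8: 116→128, due 50, lateness 78
Case 3: 128→137, due 61, lateness 76
Case 2: 137→143, due 90, lateness 53
Case 5: 143→148, due 80, lateness 68
Maximum = 78.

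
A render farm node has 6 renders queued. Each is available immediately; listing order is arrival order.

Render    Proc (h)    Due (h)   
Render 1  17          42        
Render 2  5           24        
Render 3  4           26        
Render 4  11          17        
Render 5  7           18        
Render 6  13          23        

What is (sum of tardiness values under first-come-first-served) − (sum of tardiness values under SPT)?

FIFO (arrival order): Render 1 Render 2 Render 3 Render 4 Render 5 Render 6.
Render 1: 0→17, due 42, tardiness 0
Render 2: 17→22, due 24, tardiness 0
Render 3: 22→26, due 26, tardiness 0
Render 4: 26→37, due 17, tardiness 20
Render 5: 37→44, due 18, tardiness 26
Render 6: 44→57, due 23, tardiness 34
Sum = 0+0+0+20+26+34 = 80.
SPT (increasing processing time): Render 3 Render 2 Render 5 Render 4 Render 6 Render 1.
Render 3: 0→4, due 26, tardiness 0
Render 2: 4→9, due 24, tardiness 0
Render 5: 9→16, due 18, tardiness 0
Render 4: 16→27, due 17, tardiness 10
Render 6: 27→40, due 23, tardiness 17
Render 1: 40→57, due 42, tardiness 15
Sum = 0+0+0+10+17+15 = 42.
Difference = 80 − 42 = 38.

38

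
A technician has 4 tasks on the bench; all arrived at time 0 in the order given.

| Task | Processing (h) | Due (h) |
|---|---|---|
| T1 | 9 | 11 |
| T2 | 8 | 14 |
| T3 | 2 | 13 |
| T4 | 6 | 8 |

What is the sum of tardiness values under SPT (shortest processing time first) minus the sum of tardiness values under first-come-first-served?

SPT (increasing processing time): T3 T4 T2 T1.
T3: 0→2, due 13, tardiness 0
T4: 2→8, due 8, tardiness 0
T2: 8→16, due 14, tardiness 2
T1: 16→25, due 11, tardiness 14
Sum = 0+0+2+14 = 16.
FIFO (arrival order): T1 T2 T3 T4.
T1: 0→9, due 11, tardiness 0
T2: 9→17, due 14, tardiness 3
T3: 17→19, due 13, tardiness 6
T4: 19→25, due 8, tardiness 17
Sum = 0+3+6+17 = 26.
Difference = 16 − 26 = -10.

-10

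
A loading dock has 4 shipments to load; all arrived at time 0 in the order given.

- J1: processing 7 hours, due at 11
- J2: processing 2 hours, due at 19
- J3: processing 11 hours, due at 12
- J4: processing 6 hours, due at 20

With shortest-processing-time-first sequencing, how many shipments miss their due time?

2

SPT (increasing processing time): J2 J4 J1 J3.
J2: 0→2, due 19, tardiness 0
J4: 2→8, due 20, tardiness 0
J1: 8→15, due 11, tardiness 4
J3: 15→26, due 12, tardiness 14
Late shipments: 2.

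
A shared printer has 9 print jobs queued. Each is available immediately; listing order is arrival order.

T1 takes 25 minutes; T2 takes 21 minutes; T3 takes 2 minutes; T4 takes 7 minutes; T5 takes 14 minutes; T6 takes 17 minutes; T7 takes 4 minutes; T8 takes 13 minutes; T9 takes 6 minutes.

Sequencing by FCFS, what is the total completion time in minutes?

631

FIFO (arrival order): T1 T2 T3 T4 T5 T6 T7 T8 T9.
T1: 0→25
T2: 25→46
T3: 46→48
T4: 48→55
T5: 55→69
T6: 69→86
T7: 86→90
T8: 90→103
T9: 103→109
Sum = 25+46+48+55+69+86+90+103+109 = 631.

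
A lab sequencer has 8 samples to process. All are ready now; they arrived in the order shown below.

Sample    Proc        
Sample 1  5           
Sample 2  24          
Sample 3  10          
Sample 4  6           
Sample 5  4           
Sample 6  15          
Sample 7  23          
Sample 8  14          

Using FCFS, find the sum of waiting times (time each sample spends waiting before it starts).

FIFO (arrival order): Sample 1 Sample 2 Sample 3 Sample 4 Sample 5 Sample 6 Sample 7 Sample 8.
Sample 1: waits 0, runs 0→5
Sample 2: waits 5, runs 5→29
Sample 3: waits 29, runs 29→39
Sample 4: waits 39, runs 39→45
Sample 5: waits 45, runs 45→49
Sample 6: waits 49, runs 49→64
Sample 7: waits 64, runs 64→87
Sample 8: waits 87, runs 87→101
Sum = 0+5+29+39+45+49+64+87 = 318.

318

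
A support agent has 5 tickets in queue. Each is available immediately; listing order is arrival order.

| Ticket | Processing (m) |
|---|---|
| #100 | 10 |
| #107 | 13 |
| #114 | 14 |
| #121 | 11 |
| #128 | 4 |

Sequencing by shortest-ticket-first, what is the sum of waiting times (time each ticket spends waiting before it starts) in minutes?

81

SPT (increasing processing time): #128 #100 #121 #107 #114.
#128: waits 0, runs 0→4
#100: waits 4, runs 4→14
#121: waits 14, runs 14→25
#107: waits 25, runs 25→38
#114: waits 38, runs 38→52
Sum = 0+4+14+25+38 = 81.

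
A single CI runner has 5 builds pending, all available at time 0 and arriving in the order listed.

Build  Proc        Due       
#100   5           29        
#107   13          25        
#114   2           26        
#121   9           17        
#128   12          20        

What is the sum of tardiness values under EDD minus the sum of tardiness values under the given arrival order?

-1

EDD (increasing due date): #121 #128 #107 #114 #100.
#121: 0→9, due 17, tardiness 0
#128: 9→21, due 20, tardiness 1
#107: 21→34, due 25, tardiness 9
#114: 34→36, due 26, tardiness 10
#100: 36→41, due 29, tardiness 12
Sum = 0+1+9+10+12 = 32.
FIFO (arrival order): #100 #107 #114 #121 #128.
#100: 0→5, due 29, tardiness 0
#107: 5→18, due 25, tardiness 0
#114: 18→20, due 26, tardiness 0
#121: 20→29, due 17, tardiness 12
#128: 29→41, due 20, tardiness 21
Sum = 0+0+0+12+21 = 33.
Difference = 32 − 33 = -1.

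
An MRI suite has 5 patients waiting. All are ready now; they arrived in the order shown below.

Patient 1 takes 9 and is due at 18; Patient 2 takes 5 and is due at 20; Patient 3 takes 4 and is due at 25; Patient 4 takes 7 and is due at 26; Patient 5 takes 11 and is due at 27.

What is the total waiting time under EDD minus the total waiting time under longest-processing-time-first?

-24

EDD (increasing due date): Patient 1 Patient 2 Patient 3 Patient 4 Patient 5.
Patient 1: waits 0, runs 0→9
Patient 2: waits 9, runs 9→14
Patient 3: waits 14, runs 14→18
Patient 4: waits 18, runs 18→25
Patient 5: waits 25, runs 25→36
Sum = 0+9+14+18+25 = 66.
LPT (decreasing processing time): Patient 5 Patient 1 Patient 4 Patient 2 Patient 3.
Patient 5: waits 0, runs 0→11
Patient 1: waits 11, runs 11→20
Patient 4: waits 20, runs 20→27
Patient 2: waits 27, runs 27→32
Patient 3: waits 32, runs 32→36
Sum = 0+11+20+27+32 = 90.
Difference = 66 − 90 = -24.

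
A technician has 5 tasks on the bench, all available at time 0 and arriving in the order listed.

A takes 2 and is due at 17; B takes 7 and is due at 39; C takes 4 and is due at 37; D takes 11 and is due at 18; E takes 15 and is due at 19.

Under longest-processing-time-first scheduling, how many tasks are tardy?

2

LPT (decreasing processing time): E D B C A.
E: 0→15, due 19, tardiness 0
D: 15→26, due 18, tardiness 8
B: 26→33, due 39, tardiness 0
C: 33→37, due 37, tardiness 0
A: 37→39, due 17, tardiness 22
Late tasks: 2.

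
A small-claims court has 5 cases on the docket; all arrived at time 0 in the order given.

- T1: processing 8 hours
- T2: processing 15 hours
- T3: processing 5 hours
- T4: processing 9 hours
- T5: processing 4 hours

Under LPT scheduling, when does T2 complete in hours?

15

LPT (decreasing processing time): T2 T4 T1 T3 T5.
T2: 0→15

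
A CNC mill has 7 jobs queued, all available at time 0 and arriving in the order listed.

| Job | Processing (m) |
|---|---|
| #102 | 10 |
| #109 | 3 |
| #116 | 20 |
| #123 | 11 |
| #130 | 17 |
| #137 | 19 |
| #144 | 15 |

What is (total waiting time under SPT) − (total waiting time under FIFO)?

SPT (increasing processing time): #109 #102 #123 #144 #130 #137 #116.
#109: waits 0, runs 0→3
#102: waits 3, runs 3→13
#123: waits 13, runs 13→24
#144: waits 24, runs 24→39
#130: waits 39, runs 39→56
#137: waits 56, runs 56→75
#116: waits 75, runs 75→95
Sum = 0+3+13+24+39+56+75 = 210.
FIFO (arrival order): #102 #109 #116 #123 #130 #137 #144.
#102: waits 0, runs 0→10
#109: waits 10, runs 10→13
#116: waits 13, runs 13→33
#123: waits 33, runs 33→44
#130: waits 44, runs 44→61
#137: waits 61, runs 61→80
#144: waits 80, runs 80→95
Sum = 0+10+13+33+44+61+80 = 241.
Difference = 210 − 241 = -31.

-31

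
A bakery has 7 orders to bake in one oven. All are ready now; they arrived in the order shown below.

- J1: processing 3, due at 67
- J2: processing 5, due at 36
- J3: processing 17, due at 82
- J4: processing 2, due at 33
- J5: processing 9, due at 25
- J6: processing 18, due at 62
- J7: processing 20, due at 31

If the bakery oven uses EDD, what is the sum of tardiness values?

EDD (increasing due date): J5 J7 J4 J2 J6 J1 J3.
J5: 0→9, due 25, tardiness 0
J7: 9→29, due 31, tardiness 0
J4: 29→31, due 33, tardiness 0
J2: 31→36, due 36, tardiness 0
J6: 36→54, due 62, tardiness 0
J1: 54→57, due 67, tardiness 0
J3: 57→74, due 82, tardiness 0
Sum = 0+0+0+0+0+0+0 = 0.

0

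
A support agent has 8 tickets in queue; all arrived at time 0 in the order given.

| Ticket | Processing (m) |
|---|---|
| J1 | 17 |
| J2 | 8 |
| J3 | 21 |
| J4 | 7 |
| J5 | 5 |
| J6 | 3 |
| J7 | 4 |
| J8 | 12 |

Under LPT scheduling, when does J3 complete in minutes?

LPT (decreasing processing time): J3 J1 J8 J2 J4 J5 J7 J6.
J3: 0→21

21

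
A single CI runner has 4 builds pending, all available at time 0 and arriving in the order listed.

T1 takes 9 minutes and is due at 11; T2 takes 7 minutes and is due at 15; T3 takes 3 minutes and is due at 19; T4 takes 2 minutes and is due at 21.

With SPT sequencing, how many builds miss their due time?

1

SPT (increasing processing time): T4 T3 T2 T1.
T4: 0→2, due 21, tardiness 0
T3: 2→5, due 19, tardiness 0
T2: 5→12, due 15, tardiness 0
T1: 12→21, due 11, tardiness 10
Late builds: 1.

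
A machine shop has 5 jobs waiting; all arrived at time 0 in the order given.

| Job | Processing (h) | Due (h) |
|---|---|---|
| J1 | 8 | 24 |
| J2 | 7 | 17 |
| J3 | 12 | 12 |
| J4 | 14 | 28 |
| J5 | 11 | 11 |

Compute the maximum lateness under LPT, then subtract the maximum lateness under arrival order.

LPT (decreasing processing time): J4 J3 J5 J1 J2.
J4: 0→14, due 28, lateness -14
J3: 14→26, due 12, lateness 14
J5: 26→37, due 11, lateness 26
J1: 37→45, due 24, lateness 21
J2: 45→52, due 17, lateness 35
Maximum = 35.
FIFO (arrival order): J1 J2 J3 J4 J5.
J1: 0→8, due 24, lateness -16
J2: 8→15, due 17, lateness -2
J3: 15→27, due 12, lateness 15
J4: 27→41, due 28, lateness 13
J5: 41→52, due 11, lateness 41
Maximum = 41.
Difference = 35 − 41 = -6.

-6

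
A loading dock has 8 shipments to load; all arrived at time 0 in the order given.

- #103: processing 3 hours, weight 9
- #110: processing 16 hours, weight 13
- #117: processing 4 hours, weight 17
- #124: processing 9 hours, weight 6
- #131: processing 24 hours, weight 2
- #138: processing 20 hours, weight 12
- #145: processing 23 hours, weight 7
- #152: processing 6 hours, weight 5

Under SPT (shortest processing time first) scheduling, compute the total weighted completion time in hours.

2310

SPT (increasing processing time): #103 #117 #152 #124 #110 #138 #145 #131.
#103: finishes 3, weight 9, w·C = 27
#117: finishes 7, weight 17, w·C = 119
#152: finishes 13, weight 5, w·C = 65
#124: finishes 22, weight 6, w·C = 132
#110: finishes 38, weight 13, w·C = 494
#138: finishes 58, weight 12, w·C = 696
#145: finishes 81, weight 7, w·C = 567
#131: finishes 105, weight 2, w·C = 210
Sum = 27+119+65+132+494+696+567+210 = 2310.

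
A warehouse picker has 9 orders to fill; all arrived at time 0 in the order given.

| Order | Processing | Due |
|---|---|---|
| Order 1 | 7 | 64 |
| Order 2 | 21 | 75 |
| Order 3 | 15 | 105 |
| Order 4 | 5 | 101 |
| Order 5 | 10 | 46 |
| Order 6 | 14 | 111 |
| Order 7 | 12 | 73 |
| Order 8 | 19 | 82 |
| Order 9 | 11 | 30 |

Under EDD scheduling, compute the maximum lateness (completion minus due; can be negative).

EDD (increasing due date): Order 9 Order 5 Order 1 Order 7 Order 2 Order 8 Order 4 Order 3 Order 6.
Order 9: 0→11, due 30, lateness -19
Order 5: 11→21, due 46, lateness -25
Order 1: 21→28, due 64, lateness -36
Order 7: 28→40, due 73, lateness -33
Order 2: 40→61, due 75, lateness -14
Order 8: 61→80, due 82, lateness -2
Order 4: 80→85, due 101, lateness -16
Order 3: 85→100, due 105, lateness -5
Order 6: 100→114, due 111, lateness 3
Maximum = 3.

3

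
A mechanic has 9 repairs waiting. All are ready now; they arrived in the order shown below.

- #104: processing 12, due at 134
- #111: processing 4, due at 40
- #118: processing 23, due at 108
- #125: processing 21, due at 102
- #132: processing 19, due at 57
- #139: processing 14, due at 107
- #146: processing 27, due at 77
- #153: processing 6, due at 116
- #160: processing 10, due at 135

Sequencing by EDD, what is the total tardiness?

EDD (increasing due date): #111 #132 #146 #125 #139 #118 #153 #104 #160.
#111: 0→4, due 40, tardiness 0
#132: 4→23, due 57, tardiness 0
#146: 23→50, due 77, tardiness 0
#125: 50→71, due 102, tardiness 0
#139: 71→85, due 107, tardiness 0
#118: 85→108, due 108, tardiness 0
#153: 108→114, due 116, tardiness 0
#104: 114→126, due 134, tardiness 0
#160: 126→136, due 135, tardiness 1
Sum = 0+0+0+0+0+0+0+0+1 = 1.

1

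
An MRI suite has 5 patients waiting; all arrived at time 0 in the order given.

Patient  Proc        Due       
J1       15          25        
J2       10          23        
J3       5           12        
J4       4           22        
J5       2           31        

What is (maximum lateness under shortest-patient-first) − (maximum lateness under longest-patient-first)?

-7

SPT (increasing processing time): J5 J4 J3 J2 J1.
J5: 0→2, due 31, lateness -29
J4: 2→6, due 22, lateness -16
J3: 6→11, due 12, lateness -1
J2: 11→21, due 23, lateness -2
J1: 21→36, due 25, lateness 11
Maximum = 11.
LPT (decreasing processing time): J1 J2 J3 J4 J5.
J1: 0→15, due 25, lateness -10
J2: 15→25, due 23, lateness 2
J3: 25→30, due 12, lateness 18
J4: 30→34, due 22, lateness 12
J5: 34→36, due 31, lateness 5
Maximum = 18.
Difference = 11 − 18 = -7.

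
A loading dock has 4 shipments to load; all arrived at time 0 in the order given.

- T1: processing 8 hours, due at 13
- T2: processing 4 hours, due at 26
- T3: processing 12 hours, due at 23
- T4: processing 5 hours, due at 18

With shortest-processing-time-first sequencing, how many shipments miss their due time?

SPT (increasing processing time): T2 T4 T1 T3.
T2: 0→4, due 26, tardiness 0
T4: 4→9, due 18, tardiness 0
T1: 9→17, due 13, tardiness 4
T3: 17→29, due 23, tardiness 6
Late shipments: 2.

2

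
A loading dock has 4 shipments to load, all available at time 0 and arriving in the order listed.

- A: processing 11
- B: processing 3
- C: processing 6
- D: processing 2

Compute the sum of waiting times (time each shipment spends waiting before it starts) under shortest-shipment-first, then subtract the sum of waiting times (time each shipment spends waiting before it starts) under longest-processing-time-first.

SPT (increasing processing time): D B C A.
D: waits 0, runs 0→2
B: waits 2, runs 2→5
C: waits 5, runs 5→11
A: waits 11, runs 11→22
Sum = 0+2+5+11 = 18.
LPT (decreasing processing time): A C B D.
A: waits 0, runs 0→11
C: waits 11, runs 11→17
B: waits 17, runs 17→20
D: waits 20, runs 20→22
Sum = 0+11+17+20 = 48.
Difference = 18 − 48 = -30.

-30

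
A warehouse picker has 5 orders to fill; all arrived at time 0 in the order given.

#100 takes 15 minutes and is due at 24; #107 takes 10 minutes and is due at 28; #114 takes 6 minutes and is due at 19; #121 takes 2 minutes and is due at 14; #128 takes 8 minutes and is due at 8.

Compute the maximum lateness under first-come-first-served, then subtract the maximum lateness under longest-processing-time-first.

FIFO (arrival order): #100 #107 #114 #121 #128.
#100: 0→15, due 24, lateness -9
#107: 15→25, due 28, lateness -3
#114: 25→31, due 19, lateness 12
#121: 31→33, due 14, lateness 19
#128: 33→41, due 8, lateness 33
Maximum = 33.
LPT (decreasing processing time): #100 #107 #128 #114 #121.
#100: 0→15, due 24, lateness -9
#107: 15→25, due 28, lateness -3
#128: 25→33, due 8, lateness 25
#114: 33→39, due 19, lateness 20
#121: 39→41, due 14, lateness 27
Maximum = 27.
Difference = 33 − 27 = 6.

6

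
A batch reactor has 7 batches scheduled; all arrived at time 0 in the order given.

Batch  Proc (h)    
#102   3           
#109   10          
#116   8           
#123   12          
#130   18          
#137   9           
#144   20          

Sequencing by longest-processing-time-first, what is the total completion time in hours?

LPT (decreasing processing time): #144 #130 #123 #109 #137 #116 #102.
#144: 0→20
#130: 20→38
#123: 38→50
#109: 50→60
#137: 60→69
#116: 69→77
#102: 77→80
Sum = 20+38+50+60+69+77+80 = 394.

394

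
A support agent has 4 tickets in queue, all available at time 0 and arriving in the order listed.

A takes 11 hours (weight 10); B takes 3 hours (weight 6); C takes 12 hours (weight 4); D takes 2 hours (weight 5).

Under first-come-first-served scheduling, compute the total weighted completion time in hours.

438

FIFO (arrival order): A B C D.
A: finishes 11, weight 10, w·C = 110
B: finishes 14, weight 6, w·C = 84
C: finishes 26, weight 4, w·C = 104
D: finishes 28, weight 5, w·C = 140
Sum = 110+84+104+140 = 438.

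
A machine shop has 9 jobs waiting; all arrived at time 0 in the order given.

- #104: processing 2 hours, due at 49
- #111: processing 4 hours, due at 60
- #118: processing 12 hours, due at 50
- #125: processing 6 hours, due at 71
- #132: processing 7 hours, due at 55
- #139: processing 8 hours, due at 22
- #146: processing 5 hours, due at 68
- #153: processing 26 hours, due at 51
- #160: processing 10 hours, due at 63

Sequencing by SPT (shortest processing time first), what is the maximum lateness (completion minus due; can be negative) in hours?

SPT (increasing processing time): #104 #111 #146 #125 #132 #139 #160 #118 #153.
#104: 0→2, due 49, lateness -47
#111: 2→6, due 60, lateness -54
#146: 6→11, due 68, lateness -57
#125: 11→17, due 71, lateness -54
#132: 17→24, due 55, lateness -31
#139: 24→32, due 22, lateness 10
#160: 32→42, due 63, lateness -21
#118: 42→54, due 50, lateness 4
#153: 54→80, due 51, lateness 29
Maximum = 29.

29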